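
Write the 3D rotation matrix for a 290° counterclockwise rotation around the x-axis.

Rotation matrix for counterclockwise 290° around x-axis:
cos(290°) = 0.3420, sin(290°) = -0.9397
Result: [[1, 0, 0], [0, 0.3420, 0.9397], [0, -0.9397, 0.3420]]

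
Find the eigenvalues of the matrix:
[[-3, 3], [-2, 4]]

Characteristic equation: det(A - λI) = 0
λ² - (trace)λ + (det) = 0
trace = -3 + 4 = 1, det = (-3)(4) - (3)(-2) = -6
λ² - (1)λ + (-6) = 0
λ = (1 ± √((1)² - 4·(-6))) / 2 = (1 ± √25) / 2
Solving: λ = -2, 3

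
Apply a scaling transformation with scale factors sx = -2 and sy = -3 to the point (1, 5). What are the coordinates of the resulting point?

Scaling matrix:
[[-2, 0], [0, -3]]
Result: (1 × -2, 5 × -3) = (-2, -15)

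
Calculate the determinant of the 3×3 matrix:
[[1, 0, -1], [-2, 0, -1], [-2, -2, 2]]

Expansion along first row:
det = 1·det([[0,-1],[-2,2]]) - 0·det([[-2,-1],[-2,2]]) + -1·det([[-2,0],[-2,-2]])
    = 1·(0·2 - -1·-2) - 0·(-2·2 - -1·-2) + -1·(-2·-2 - 0·-2)
    = 1·-2 - 0·-6 + -1·4
    = -2 + 0 + -4 = -6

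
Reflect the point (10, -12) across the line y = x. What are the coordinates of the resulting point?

Reflection across line y = x: (10, -12) → (-12, 10)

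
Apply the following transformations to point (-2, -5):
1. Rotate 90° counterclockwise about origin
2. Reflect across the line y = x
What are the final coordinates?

Step 1: Rotate 90° → (5, -2)
Step 2: Reflect across line y = x → (-2, 5)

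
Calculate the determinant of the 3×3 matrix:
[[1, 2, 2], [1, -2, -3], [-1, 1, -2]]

Expansion along first row:
det = 1·det([[-2,-3],[1,-2]]) - 2·det([[1,-3],[-1,-2]]) + 2·det([[1,-2],[-1,1]])
    = 1·(-2·-2 - -3·1) - 2·(1·-2 - -3·-1) + 2·(1·1 - -2·-1)
    = 1·7 - 2·-5 + 2·-1
    = 7 + 10 + -2 = 15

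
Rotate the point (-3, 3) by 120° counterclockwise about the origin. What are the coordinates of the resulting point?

Rotation matrix for 120°: [[cos 120°, -sin 120°], [sin 120°, cos 120°]] ≈ [[-0.500000, -0.866025], [0.866025, -0.500000]]
[[-0.500000, -0.866025], [0.866025, -0.500000]] × [-3, 3]ᵀ ≈ [-1.0981, -4.0981]ᵀ
Result: (-1.0981, -4.0981)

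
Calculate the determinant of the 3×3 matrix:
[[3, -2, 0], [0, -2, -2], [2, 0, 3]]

Expansion along first row:
det = 3·det([[-2,-2],[0,3]]) - -2·det([[0,-2],[2,3]]) + 0·det([[0,-2],[2,0]])
    = 3·(-2·3 - -2·0) - -2·(0·3 - -2·2) + 0·(0·0 - -2·2)
    = 3·-6 - -2·4 + 0·4
    = -18 + 8 + 0 = -10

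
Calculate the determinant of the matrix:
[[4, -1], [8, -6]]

For a 2×2 matrix [[a, b], [c, d]], det = ad - bc
det = (4)(-6) - (-1)(8) = -24 - -8 = -16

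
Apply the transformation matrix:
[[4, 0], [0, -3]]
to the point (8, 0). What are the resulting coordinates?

Matrix multiplication:
[[4, 0], [0, -3]] × [8, 0]ᵀ
= [(4)(8) + (0)(0), (0)(8) + (-3)(0)]ᵀ
= [32, 0]ᵀ
Result: (32, 0)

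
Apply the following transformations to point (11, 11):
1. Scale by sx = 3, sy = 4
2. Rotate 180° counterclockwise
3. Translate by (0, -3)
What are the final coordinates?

Step 1: Scale → (33, 44)
Step 2: Rotate 180° → (-33, -44)
Step 3: Translate → (-33, -47)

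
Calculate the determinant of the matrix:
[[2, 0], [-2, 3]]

For a 2×2 matrix [[a, b], [c, d]], det = ad - bc
det = (2)(3) - (0)(-2) = 6 - 0 = 6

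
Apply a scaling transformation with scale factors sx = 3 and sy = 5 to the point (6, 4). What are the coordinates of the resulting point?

Scaling matrix:
[[3, 0], [0, 5]]
Result: (6 × 3, 4 × 5) = (18, 20)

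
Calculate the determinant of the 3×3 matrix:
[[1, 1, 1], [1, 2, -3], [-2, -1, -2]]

Expansion along first row:
det = 1·det([[2,-3],[-1,-2]]) - 1·det([[1,-3],[-2,-2]]) + 1·det([[1,2],[-2,-1]])
    = 1·(2·-2 - -3·-1) - 1·(1·-2 - -3·-2) + 1·(1·-1 - 2·-2)
    = 1·-7 - 1·-8 + 1·3
    = -7 + 8 + 3 = 4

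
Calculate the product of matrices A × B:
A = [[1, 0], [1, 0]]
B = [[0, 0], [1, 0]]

Matrix multiplication:
C[0][0] = 1×0 + 0×1 = 0
C[0][1] = 1×0 + 0×0 = 0
C[1][0] = 1×0 + 0×1 = 0
C[1][1] = 1×0 + 0×0 = 0
Result: [[0, 0], [0, 0]]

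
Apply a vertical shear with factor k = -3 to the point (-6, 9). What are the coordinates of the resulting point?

Shear matrix for vertical shear with factor k = -3:
[[1, 0], [-3, 1]]
Result: (-6, 9) → (-6, 27)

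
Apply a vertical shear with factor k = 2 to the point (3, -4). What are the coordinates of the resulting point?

Shear matrix for vertical shear with factor k = 2:
[[1, 0], [2, 1]]
Result: (3, -4) → (3, 2)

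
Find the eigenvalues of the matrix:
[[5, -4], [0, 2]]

Characteristic equation: det(A - λI) = 0
λ² - (trace)λ + (det) = 0
trace = 5 + 2 = 7, det = (5)(2) - (-4)(0) = 10
λ² - (7)λ + (10) = 0
λ = (7 ± √((7)² - 4·(10))) / 2 = (7 ± √9) / 2
Solving: λ = 2, 5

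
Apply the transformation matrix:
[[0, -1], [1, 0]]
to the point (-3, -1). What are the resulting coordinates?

Matrix multiplication:
[[0, -1], [1, 0]] × [-3, -1]ᵀ
= [(0)(-3) + (-1)(-1), (1)(-3) + (0)(-1)]ᵀ
= [1, -3]ᵀ
Result: (1, -3)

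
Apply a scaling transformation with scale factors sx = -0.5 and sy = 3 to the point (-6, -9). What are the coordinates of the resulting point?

Scaling matrix:
[[-0.50, 0], [0, 3]]
Result: (-6 × -0.5, -9 × 3) = (3, -27)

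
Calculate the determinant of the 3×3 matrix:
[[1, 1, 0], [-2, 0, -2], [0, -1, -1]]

Expansion along first row:
det = 1·det([[0,-2],[-1,-1]]) - 1·det([[-2,-2],[0,-1]]) + 0·det([[-2,0],[0,-1]])
    = 1·(0·-1 - -2·-1) - 1·(-2·-1 - -2·0) + 0·(-2·-1 - 0·0)
    = 1·-2 - 1·2 + 0·2
    = -2 + -2 + 0 = -4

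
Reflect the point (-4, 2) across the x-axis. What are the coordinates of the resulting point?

Reflection across x-axis: (-4, 2) → (-4, -2)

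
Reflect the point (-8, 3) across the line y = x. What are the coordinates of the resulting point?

Reflection across line y = x: (-8, 3) → (3, -8)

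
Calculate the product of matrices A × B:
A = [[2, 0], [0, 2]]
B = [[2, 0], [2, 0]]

Matrix multiplication:
C[0][0] = 2×2 + 0×2 = 4
C[0][1] = 2×0 + 0×0 = 0
C[1][0] = 0×2 + 2×2 = 4
C[1][1] = 0×0 + 2×0 = 0
Result: [[4, 0], [4, 0]]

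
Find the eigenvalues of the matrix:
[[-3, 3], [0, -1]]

Characteristic equation: det(A - λI) = 0
λ² - (trace)λ + (det) = 0
trace = -3 + -1 = -4, det = (-3)(-1) - (3)(0) = 3
λ² - (-4)λ + (3) = 0
λ = (-4 ± √((-4)² - 4·(3))) / 2 = (-4 ± √4) / 2
Solving: λ = -3, -1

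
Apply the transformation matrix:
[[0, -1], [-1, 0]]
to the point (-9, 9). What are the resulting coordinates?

Matrix multiplication:
[[0, -1], [-1, 0]] × [-9, 9]ᵀ
= [(0)(-9) + (-1)(9), (-1)(-9) + (0)(9)]ᵀ
= [-9, 9]ᵀ
Result: (-9, 9)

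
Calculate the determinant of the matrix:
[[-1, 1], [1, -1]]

For a 2×2 matrix [[a, b], [c, d]], det = ad - bc
det = (-1)(-1) - (1)(1) = 1 - 1 = 0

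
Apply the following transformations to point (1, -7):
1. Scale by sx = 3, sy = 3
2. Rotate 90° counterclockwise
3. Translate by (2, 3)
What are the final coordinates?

Step 1: Scale → (3, -21)
Step 2: Rotate 90° → (21, 3)
Step 3: Translate → (23, 6)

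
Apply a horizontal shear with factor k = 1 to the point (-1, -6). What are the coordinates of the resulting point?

Shear matrix for horizontal shear with factor k = 1:
[[1, 1], [0, 1]]
Result: (-1, -6) → (-7, -6)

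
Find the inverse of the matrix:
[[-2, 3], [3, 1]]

For [[a,b],[c,d]], inverse = (1/det)·[[d,-b],[-c,a]]
det = (-2)(1) - (3)(3) = -2 - 9 = -11
Inverse = (1/-11)·[[1, -3], [-3, -2]]
= [[-1/11, 3/11], [3/11, 2/11]]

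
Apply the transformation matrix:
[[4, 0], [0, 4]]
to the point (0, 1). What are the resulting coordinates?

Matrix multiplication:
[[4, 0], [0, 4]] × [0, 1]ᵀ
= [(4)(0) + (0)(1), (0)(0) + (4)(1)]ᵀ
= [0, 4]ᵀ
Result: (0, 4)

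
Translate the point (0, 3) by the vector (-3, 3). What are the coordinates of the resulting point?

Translation by (-3, 3) (homogeneous matrix [[1, 0, -3], [0, 1, 3], [0, 0, 1]]):
x' = 0 + -3 = -3
y' = 3 + 3 = 6
Result: (-3, 6)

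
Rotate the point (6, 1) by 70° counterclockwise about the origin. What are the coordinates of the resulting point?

Rotation matrix for 70°: [[cos 70°, -sin 70°], [sin 70°, cos 70°]] ≈ [[0.342020, -0.939693], [0.939693, 0.342020]]
[[0.342020, -0.939693], [0.939693, 0.342020]] × [6, 1]ᵀ ≈ [1.1124, 5.9802]ᵀ
Result: (1.1124, 5.9802)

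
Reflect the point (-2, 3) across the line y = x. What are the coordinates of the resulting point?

Reflection across line y = x: (-2, 3) → (3, -2)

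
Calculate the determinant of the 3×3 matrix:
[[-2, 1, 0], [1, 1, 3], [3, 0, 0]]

Expansion along first row:
det = -2·det([[1,3],[0,0]]) - 1·det([[1,3],[3,0]]) + 0·det([[1,1],[3,0]])
    = -2·(1·0 - 3·0) - 1·(1·0 - 3·3) + 0·(1·0 - 1·3)
    = -2·0 - 1·-9 + 0·-3
    = 0 + 9 + 0 = 9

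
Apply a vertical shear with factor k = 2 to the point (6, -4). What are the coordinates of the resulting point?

Shear matrix for vertical shear with factor k = 2:
[[1, 0], [2, 1]]
Result: (6, -4) → (6, 8)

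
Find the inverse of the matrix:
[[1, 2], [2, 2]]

For [[a,b],[c,d]], inverse = (1/det)·[[d,-b],[-c,a]]
det = (1)(2) - (2)(2) = 2 - 4 = -2
Inverse = (1/-2)·[[2, -2], [-2, 1]]
= [[-1, 1], [1, -1/2]]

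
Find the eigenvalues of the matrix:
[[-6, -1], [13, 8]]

Characteristic equation: det(A - λI) = 0
λ² - (trace)λ + (det) = 0
trace = -6 + 8 = 2, det = (-6)(8) - (-1)(13) = -35
λ² - (2)λ + (-35) = 0
λ = (2 ± √((2)² - 4·(-35))) / 2 = (2 ± √144) / 2
Solving: λ = -5, 7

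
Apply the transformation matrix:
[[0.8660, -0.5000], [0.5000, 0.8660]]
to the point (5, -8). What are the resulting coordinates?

Matrix multiplication:
[[0.8660, -0.5000], [0.5000, 0.8660]] × [5, -8]ᵀ
= [(0.8660)(5) + (-0.5000)(-8), (0.5000)(5) + (0.8660)(-8)]ᵀ
= [8.3300, -4.4280]ᵀ
Result: (8.3300, -4.4280)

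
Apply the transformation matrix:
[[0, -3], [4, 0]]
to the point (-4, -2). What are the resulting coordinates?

Matrix multiplication:
[[0, -3], [4, 0]] × [-4, -2]ᵀ
= [(0)(-4) + (-3)(-2), (4)(-4) + (0)(-2)]ᵀ
= [6, -16]ᵀ
Result: (6, -16)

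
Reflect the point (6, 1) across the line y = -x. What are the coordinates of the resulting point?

Reflection across line y = -x: (6, 1) → (-1, -6)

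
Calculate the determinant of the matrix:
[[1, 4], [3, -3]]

For a 2×2 matrix [[a, b], [c, d]], det = ad - bc
det = (1)(-3) - (4)(3) = -3 - 12 = -15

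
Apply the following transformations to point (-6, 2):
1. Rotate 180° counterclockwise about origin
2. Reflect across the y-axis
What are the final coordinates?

Step 1: Rotate 180° → (6, -2)
Step 2: Reflect across y-axis → (-6, -2)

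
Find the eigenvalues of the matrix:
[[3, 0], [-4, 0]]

Characteristic equation: det(A - λI) = 0
λ² - (trace)λ + (det) = 0
trace = 3 + 0 = 3, det = (3)(0) - (0)(-4) = 0
λ² - (3)λ + (0) = 0
λ = (3 ± √((3)² - 4·(0))) / 2 = (3 ± √9) / 2
Solving: λ = 0, 3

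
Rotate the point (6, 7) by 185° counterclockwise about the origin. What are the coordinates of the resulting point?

Rotation matrix for 185°: [[cos 185°, -sin 185°], [sin 185°, cos 185°]] ≈ [[-0.996195, 0.087156], [-0.087156, -0.996195]]
[[-0.996195, 0.087156], [-0.087156, -0.996195]] × [6, 7]ᵀ ≈ [-5.3671, -7.4963]ᵀ
Result: (-5.3671, -7.4963)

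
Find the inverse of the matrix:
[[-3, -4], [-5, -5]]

For [[a,b],[c,d]], inverse = (1/det)·[[d,-b],[-c,a]]
det = (-3)(-5) - (-4)(-5) = 15 - 20 = -5
Inverse = (1/-5)·[[-5, 4], [5, -3]]
= [[1, -4/5], [-1, 3/5]]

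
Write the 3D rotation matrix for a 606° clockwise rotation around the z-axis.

Rotation matrix for clockwise 606° around z-axis:
A clockwise rotation by 606° is a counterclockwise rotation by -606°.
cos(-606°) = -0.4067, sin(-606°) = 0.9135
Result: [[-0.4067, -0.9135, 0], [0.9135, -0.4067, 0], [0, 0, 1]]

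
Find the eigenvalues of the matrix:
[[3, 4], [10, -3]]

Characteristic equation: det(A - λI) = 0
λ² - (trace)λ + (det) = 0
trace = 3 + -3 = 0, det = (3)(-3) - (4)(10) = -49
λ² - (0)λ + (-49) = 0
λ = (0 ± √((0)² - 4·(-49))) / 2 = (0 ± √196) / 2
Solving: λ = -7, 7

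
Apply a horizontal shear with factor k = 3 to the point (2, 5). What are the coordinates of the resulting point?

Shear matrix for horizontal shear with factor k = 3:
[[1, 3], [0, 1]]
Result: (2, 5) → (17, 5)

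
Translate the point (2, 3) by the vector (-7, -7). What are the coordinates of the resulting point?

Translation by (-7, -7) (homogeneous matrix [[1, 0, -7], [0, 1, -7], [0, 0, 1]]):
x' = 2 + -7 = -5
y' = 3 + -7 = -4
Result: (-5, -4)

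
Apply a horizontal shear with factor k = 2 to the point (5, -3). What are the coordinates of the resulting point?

Shear matrix for horizontal shear with factor k = 2:
[[1, 2], [0, 1]]
Result: (5, -3) → (-1, -3)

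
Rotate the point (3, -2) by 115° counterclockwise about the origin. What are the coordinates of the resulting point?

Rotation matrix for 115°: [[cos 115°, -sin 115°], [sin 115°, cos 115°]] ≈ [[-0.422618, -0.906308], [0.906308, -0.422618]]
[[-0.422618, -0.906308], [0.906308, -0.422618]] × [3, -2]ᵀ ≈ [0.5448, 3.5642]ᵀ
Result: (0.5448, 3.5642)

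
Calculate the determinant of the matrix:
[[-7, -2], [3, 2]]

For a 2×2 matrix [[a, b], [c, d]], det = ad - bc
det = (-7)(2) - (-2)(3) = -14 - -6 = -8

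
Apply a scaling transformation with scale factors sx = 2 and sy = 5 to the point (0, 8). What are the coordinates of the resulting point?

Scaling matrix:
[[2, 0], [0, 5]]
Result: (0 × 2, 8 × 5) = (0, 40)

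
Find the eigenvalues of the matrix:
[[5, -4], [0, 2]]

Characteristic equation: det(A - λI) = 0
λ² - (trace)λ + (det) = 0
trace = 5 + 2 = 7, det = (5)(2) - (-4)(0) = 10
λ² - (7)λ + (10) = 0
λ = (7 ± √((7)² - 4·(10))) / 2 = (7 ± √9) / 2
Solving: λ = 2, 5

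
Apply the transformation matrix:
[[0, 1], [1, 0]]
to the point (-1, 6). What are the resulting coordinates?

Matrix multiplication:
[[0, 1], [1, 0]] × [-1, 6]ᵀ
= [(0)(-1) + (1)(6), (1)(-1) + (0)(6)]ᵀ
= [6, -1]ᵀ
Result: (6, -1)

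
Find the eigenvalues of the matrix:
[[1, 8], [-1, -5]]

Characteristic equation: det(A - λI) = 0
λ² - (trace)λ + (det) = 0
trace = 1 + -5 = -4, det = (1)(-5) - (8)(-1) = 3
λ² - (-4)λ + (3) = 0
λ = (-4 ± √((-4)² - 4·(3))) / 2 = (-4 ± √4) / 2
Solving: λ = -3, -1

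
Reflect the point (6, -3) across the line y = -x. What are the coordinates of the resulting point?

Reflection across line y = -x: (6, -3) → (3, -6)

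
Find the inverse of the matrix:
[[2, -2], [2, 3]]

For [[a,b],[c,d]], inverse = (1/det)·[[d,-b],[-c,a]]
det = (2)(3) - (-2)(2) = 6 - -4 = 10
Inverse = (1/10)·[[3, 2], [-2, 2]]
= [[3/10, 1/5], [-1/5, 1/5]]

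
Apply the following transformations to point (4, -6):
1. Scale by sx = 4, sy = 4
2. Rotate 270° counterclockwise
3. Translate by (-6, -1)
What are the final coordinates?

Step 1: Scale → (16, -24)
Step 2: Rotate 270° → (-24, -16)
Step 3: Translate → (-30, -17)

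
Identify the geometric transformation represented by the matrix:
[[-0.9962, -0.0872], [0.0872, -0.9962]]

This matrix represents: rotation by 175° counterclockwise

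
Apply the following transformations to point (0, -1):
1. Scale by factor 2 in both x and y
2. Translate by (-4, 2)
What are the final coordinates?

Step 1: Scale (0, -1) by 2 → (0, -2)
Step 2: Translate by (-4, 2) → (-4, 0)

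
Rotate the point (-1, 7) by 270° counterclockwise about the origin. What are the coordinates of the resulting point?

Rotation matrix for 270°: [[cos 270°, -sin 270°], [sin 270°, cos 270°]] = [[0, 1], [-1, 0]]
[[0, 1], [-1, 0]] × [-1, 7]ᵀ = [7, 1]ᵀ
Result: (7, 1)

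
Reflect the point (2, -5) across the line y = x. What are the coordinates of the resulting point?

Reflection across line y = x: (2, -5) → (-5, 2)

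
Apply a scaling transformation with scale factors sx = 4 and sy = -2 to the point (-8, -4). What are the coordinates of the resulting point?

Scaling matrix:
[[4, 0], [0, -2]]
Result: (-8 × 4, -4 × -2) = (-32, 8)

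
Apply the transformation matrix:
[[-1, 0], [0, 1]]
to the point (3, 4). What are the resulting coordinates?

Matrix multiplication:
[[-1, 0], [0, 1]] × [3, 4]ᵀ
= [(-1)(3) + (0)(4), (0)(3) + (1)(4)]ᵀ
= [-3, 4]ᵀ
Result: (-3, 4)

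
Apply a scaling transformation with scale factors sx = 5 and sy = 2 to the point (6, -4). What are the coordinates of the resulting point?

Scaling matrix:
[[5, 0], [0, 2]]
Result: (6 × 5, -4 × 2) = (30, -8)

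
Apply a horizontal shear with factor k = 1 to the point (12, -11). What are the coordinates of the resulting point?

Shear matrix for horizontal shear with factor k = 1:
[[1, 1], [0, 1]]
Result: (12, -11) → (1, -11)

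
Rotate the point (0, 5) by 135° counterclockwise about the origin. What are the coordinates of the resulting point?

Rotation matrix for 135°: [[cos 135°, -sin 135°], [sin 135°, cos 135°]] ≈ [[-0.707107, -0.707107], [0.707107, -0.707107]]
[[-0.707107, -0.707107], [0.707107, -0.707107]] × [0, 5]ᵀ ≈ [-3.5355, -3.5355]ᵀ
Result: (-3.5355, -3.5355)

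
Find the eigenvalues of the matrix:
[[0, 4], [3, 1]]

Characteristic equation: det(A - λI) = 0
λ² - (trace)λ + (det) = 0
trace = 0 + 1 = 1, det = (0)(1) - (4)(3) = -12
λ² - (1)λ + (-12) = 0
λ = (1 ± √((1)² - 4·(-12))) / 2 = (1 ± √49) / 2
Solving: λ = -3, 4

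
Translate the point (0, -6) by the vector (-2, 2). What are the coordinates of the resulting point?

Translation by (-2, 2) (homogeneous matrix [[1, 0, -2], [0, 1, 2], [0, 0, 1]]):
x' = 0 + -2 = -2
y' = -6 + 2 = -4
Result: (-2, -4)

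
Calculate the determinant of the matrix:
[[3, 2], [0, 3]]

For a 2×2 matrix [[a, b], [c, d]], det = ad - bc
det = (3)(3) - (2)(0) = 9 - 0 = 9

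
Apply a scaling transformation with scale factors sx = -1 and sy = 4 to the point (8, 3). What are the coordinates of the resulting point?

Scaling matrix:
[[-1, 0], [0, 4]]
Result: (8 × -1, 3 × 4) = (-8, 12)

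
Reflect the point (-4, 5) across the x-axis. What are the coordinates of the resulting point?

Reflection across x-axis: (-4, 5) → (-4, -5)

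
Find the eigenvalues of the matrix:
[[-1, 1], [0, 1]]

Characteristic equation: det(A - λI) = 0
λ² - (trace)λ + (det) = 0
trace = -1 + 1 = 0, det = (-1)(1) - (1)(0) = -1
λ² - (0)λ + (-1) = 0
λ = (0 ± √((0)² - 4·(-1))) / 2 = (0 ± √4) / 2
Solving: λ = -1, 1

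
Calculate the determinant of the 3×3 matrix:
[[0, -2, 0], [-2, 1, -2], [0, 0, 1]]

Expansion along first row:
det = 0·det([[1,-2],[0,1]]) - -2·det([[-2,-2],[0,1]]) + 0·det([[-2,1],[0,0]])
    = 0·(1·1 - -2·0) - -2·(-2·1 - -2·0) + 0·(-2·0 - 1·0)
    = 0·1 - -2·-2 + 0·0
    = 0 + -4 + 0 = -4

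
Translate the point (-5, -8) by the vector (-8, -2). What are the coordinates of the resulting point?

Translation by (-8, -2) (homogeneous matrix [[1, 0, -8], [0, 1, -2], [0, 0, 1]]):
x' = -5 + -8 = -13
y' = -8 + -2 = -10
Result: (-13, -10)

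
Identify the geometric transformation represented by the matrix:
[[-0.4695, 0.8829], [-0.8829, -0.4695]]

This matrix represents: rotation by 242° counterclockwise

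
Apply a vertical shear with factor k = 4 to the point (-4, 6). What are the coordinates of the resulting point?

Shear matrix for vertical shear with factor k = 4:
[[1, 0], [4, 1]]
Result: (-4, 6) → (-4, -10)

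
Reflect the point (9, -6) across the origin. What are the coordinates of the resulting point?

Reflection across origin: (9, -6) → (-9, 6)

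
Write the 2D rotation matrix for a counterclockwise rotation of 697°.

Rotation matrix formula: [[cos θ, -sin θ], [sin θ, cos θ]]
For θ = 697°:
cos(697°) = 0.9205
sin(697°) = -0.3907
Result: [[0.9205, 0.3907], [-0.3907, 0.9205]]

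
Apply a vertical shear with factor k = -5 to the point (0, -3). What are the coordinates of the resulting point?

Shear matrix for vertical shear with factor k = -5:
[[1, 0], [-5, 1]]
Result: (0, -3) → (0, -3)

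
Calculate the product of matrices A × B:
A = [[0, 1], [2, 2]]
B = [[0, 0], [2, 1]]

Matrix multiplication:
C[0][0] = 0×0 + 1×2 = 2
C[0][1] = 0×0 + 1×1 = 1
C[1][0] = 2×0 + 2×2 = 4
C[1][1] = 2×0 + 2×1 = 2
Result: [[2, 1], [4, 2]]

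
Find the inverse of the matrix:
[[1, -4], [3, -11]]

For [[a,b],[c,d]], inverse = (1/det)·[[d,-b],[-c,a]]
det = (1)(-11) - (-4)(3) = -11 - -12 = 1
Inverse = [[-11, 4], [-3, 1]]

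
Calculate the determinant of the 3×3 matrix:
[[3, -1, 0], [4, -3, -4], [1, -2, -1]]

Expansion along first row:
det = 3·det([[-3,-4],[-2,-1]]) - -1·det([[4,-4],[1,-1]]) + 0·det([[4,-3],[1,-2]])
    = 3·(-3·-1 - -4·-2) - -1·(4·-1 - -4·1) + 0·(4·-2 - -3·1)
    = 3·-5 - -1·0 + 0·-5
    = -15 + 0 + 0 = -15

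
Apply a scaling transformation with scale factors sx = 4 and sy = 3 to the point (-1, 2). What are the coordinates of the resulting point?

Scaling matrix:
[[4, 0], [0, 3]]
Result: (-1 × 4, 2 × 3) = (-4, 6)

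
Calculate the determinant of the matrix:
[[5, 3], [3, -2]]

For a 2×2 matrix [[a, b], [c, d]], det = ad - bc
det = (5)(-2) - (3)(3) = -10 - 9 = -19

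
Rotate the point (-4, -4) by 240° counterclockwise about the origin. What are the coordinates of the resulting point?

Rotation matrix for 240°: [[cos 240°, -sin 240°], [sin 240°, cos 240°]] ≈ [[-0.500000, 0.866025], [-0.866025, -0.500000]]
[[-0.500000, 0.866025], [-0.866025, -0.500000]] × [-4, -4]ᵀ ≈ [-1.4641, 5.4641]ᵀ
Result: (-1.4641, 5.4641)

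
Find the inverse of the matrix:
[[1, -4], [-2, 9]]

For [[a,b],[c,d]], inverse = (1/det)·[[d,-b],[-c,a]]
det = (1)(9) - (-4)(-2) = 9 - 8 = 1
Inverse = [[9, 4], [2, 1]]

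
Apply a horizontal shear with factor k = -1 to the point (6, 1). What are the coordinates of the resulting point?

Shear matrix for horizontal shear with factor k = -1:
[[1, -1], [0, 1]]
Result: (6, 1) → (5, 1)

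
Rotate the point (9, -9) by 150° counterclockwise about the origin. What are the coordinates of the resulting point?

Rotation matrix for 150°: [[cos 150°, -sin 150°], [sin 150°, cos 150°]] ≈ [[-0.866025, -0.500000], [0.500000, -0.866025]]
[[-0.866025, -0.500000], [0.500000, -0.866025]] × [9, -9]ᵀ ≈ [-3.2942, 12.2942]ᵀ
Result: (-3.2942, 12.2942)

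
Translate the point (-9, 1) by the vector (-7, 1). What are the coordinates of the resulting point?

Translation by (-7, 1) (homogeneous matrix [[1, 0, -7], [0, 1, 1], [0, 0, 1]]):
x' = -9 + -7 = -16
y' = 1 + 1 = 2
Result: (-16, 2)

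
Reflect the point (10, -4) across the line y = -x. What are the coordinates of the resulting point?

Reflection across line y = -x: (10, -4) → (4, -10)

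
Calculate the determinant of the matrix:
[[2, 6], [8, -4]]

For a 2×2 matrix [[a, b], [c, d]], det = ad - bc
det = (2)(-4) - (6)(8) = -8 - 48 = -56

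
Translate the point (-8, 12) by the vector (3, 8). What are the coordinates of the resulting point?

Translation by (3, 8) (homogeneous matrix [[1, 0, 3], [0, 1, 8], [0, 0, 1]]):
x' = -8 + 3 = -5
y' = 12 + 8 = 20
Result: (-5, 20)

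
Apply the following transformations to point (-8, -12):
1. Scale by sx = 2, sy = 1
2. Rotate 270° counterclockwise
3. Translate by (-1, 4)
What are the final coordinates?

Step 1: Scale → (-16, -12)
Step 2: Rotate 270° → (-12, 16)
Step 3: Translate → (-13, 20)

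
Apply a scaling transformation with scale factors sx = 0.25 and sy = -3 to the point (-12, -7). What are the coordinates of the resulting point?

Scaling matrix:
[[0.25, 0], [0, -3]]
Result: (-12 × 0.25, -7 × -3) = (-3, 21)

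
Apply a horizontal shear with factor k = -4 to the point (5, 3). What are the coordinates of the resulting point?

Shear matrix for horizontal shear with factor k = -4:
[[1, -4], [0, 1]]
Result: (5, 3) → (-7, 3)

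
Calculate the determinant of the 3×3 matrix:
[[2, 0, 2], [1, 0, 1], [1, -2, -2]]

Expansion along first row:
det = 2·det([[0,1],[-2,-2]]) - 0·det([[1,1],[1,-2]]) + 2·det([[1,0],[1,-2]])
    = 2·(0·-2 - 1·-2) - 0·(1·-2 - 1·1) + 2·(1·-2 - 0·1)
    = 2·2 - 0·-3 + 2·-2
    = 4 + 0 + -4 = 0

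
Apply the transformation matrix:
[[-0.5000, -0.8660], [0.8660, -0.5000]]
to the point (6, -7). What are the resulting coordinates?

Matrix multiplication:
[[-0.5000, -0.8660], [0.8660, -0.5000]] × [6, -7]ᵀ
= [(-0.5000)(6) + (-0.8660)(-7), (0.8660)(6) + (-0.5000)(-7)]ᵀ
= [3.0620, 8.6960]ᵀ
Result: (3.0620, 8.6960)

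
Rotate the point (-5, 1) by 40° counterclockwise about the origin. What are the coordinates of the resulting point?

Rotation matrix for 40°: [[cos 40°, -sin 40°], [sin 40°, cos 40°]] ≈ [[0.766044, -0.642788], [0.642788, 0.766044]]
[[0.766044, -0.642788], [0.642788, 0.766044]] × [-5, 1]ᵀ ≈ [-4.4730, -2.4479]ᵀ
Result: (-4.4730, -2.4479)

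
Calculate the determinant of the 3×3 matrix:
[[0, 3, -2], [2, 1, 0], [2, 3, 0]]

Expansion along first row:
det = 0·det([[1,0],[3,0]]) - 3·det([[2,0],[2,0]]) + -2·det([[2,1],[2,3]])
    = 0·(1·0 - 0·3) - 3·(2·0 - 0·2) + -2·(2·3 - 1·2)
    = 0·0 - 3·0 + -2·4
    = 0 + 0 + -8 = -8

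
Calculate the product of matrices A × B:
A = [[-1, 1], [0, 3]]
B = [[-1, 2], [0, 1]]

Matrix multiplication:
C[0][0] = -1×-1 + 1×0 = 1
C[0][1] = -1×2 + 1×1 = -1
C[1][0] = 0×-1 + 3×0 = 0
C[1][1] = 0×2 + 3×1 = 3
Result: [[1, -1], [0, 3]]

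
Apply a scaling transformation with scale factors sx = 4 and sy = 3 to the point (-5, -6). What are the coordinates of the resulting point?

Scaling matrix:
[[4, 0], [0, 3]]
Result: (-5 × 4, -6 × 3) = (-20, -18)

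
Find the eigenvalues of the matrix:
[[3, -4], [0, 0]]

Characteristic equation: det(A - λI) = 0
λ² - (trace)λ + (det) = 0
trace = 3 + 0 = 3, det = (3)(0) - (-4)(0) = 0
λ² - (3)λ + (0) = 0
λ = (3 ± √((3)² - 4·(0))) / 2 = (3 ± √9) / 2
Solving: λ = 0, 3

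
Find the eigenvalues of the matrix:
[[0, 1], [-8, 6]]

Characteristic equation: det(A - λI) = 0
λ² - (trace)λ + (det) = 0
trace = 0 + 6 = 6, det = (0)(6) - (1)(-8) = 8
λ² - (6)λ + (8) = 0
λ = (6 ± √((6)² - 4·(8))) / 2 = (6 ± √4) / 2
Solving: λ = 2, 4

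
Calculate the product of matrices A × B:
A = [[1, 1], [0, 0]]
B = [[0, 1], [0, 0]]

Matrix multiplication:
C[0][0] = 1×0 + 1×0 = 0
C[0][1] = 1×1 + 1×0 = 1
C[1][0] = 0×0 + 0×0 = 0
C[1][1] = 0×1 + 0×0 = 0
Result: [[0, 1], [0, 0]]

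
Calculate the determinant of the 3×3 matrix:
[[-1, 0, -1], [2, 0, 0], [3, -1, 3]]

Expansion along first row:
det = -1·det([[0,0],[-1,3]]) - 0·det([[2,0],[3,3]]) + -1·det([[2,0],[3,-1]])
    = -1·(0·3 - 0·-1) - 0·(2·3 - 0·3) + -1·(2·-1 - 0·3)
    = -1·0 - 0·6 + -1·-2
    = 0 + 0 + 2 = 2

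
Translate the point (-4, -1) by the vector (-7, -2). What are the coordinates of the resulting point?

Translation by (-7, -2) (homogeneous matrix [[1, 0, -7], [0, 1, -2], [0, 0, 1]]):
x' = -4 + -7 = -11
y' = -1 + -2 = -3
Result: (-11, -3)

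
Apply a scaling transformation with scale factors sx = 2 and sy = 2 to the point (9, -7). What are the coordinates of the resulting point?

Scaling matrix:
[[2, 0], [0, 2]]
Result: (9 × 2, -7 × 2) = (18, -14)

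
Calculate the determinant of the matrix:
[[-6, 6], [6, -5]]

For a 2×2 matrix [[a, b], [c, d]], det = ad - bc
det = (-6)(-5) - (6)(6) = 30 - 36 = -6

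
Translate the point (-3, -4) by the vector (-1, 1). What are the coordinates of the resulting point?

Translation by (-1, 1) (homogeneous matrix [[1, 0, -1], [0, 1, 1], [0, 0, 1]]):
x' = -3 + -1 = -4
y' = -4 + 1 = -3
Result: (-4, -3)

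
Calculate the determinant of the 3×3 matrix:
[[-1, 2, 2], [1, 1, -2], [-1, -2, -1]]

Expansion along first row:
det = -1·det([[1,-2],[-2,-1]]) - 2·det([[1,-2],[-1,-1]]) + 2·det([[1,1],[-1,-2]])
    = -1·(1·-1 - -2·-2) - 2·(1·-1 - -2·-1) + 2·(1·-2 - 1·-1)
    = -1·-5 - 2·-3 + 2·-1
    = 5 + 6 + -2 = 9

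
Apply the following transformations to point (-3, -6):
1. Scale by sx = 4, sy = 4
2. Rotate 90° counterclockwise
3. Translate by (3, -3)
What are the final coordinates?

Step 1: Scale → (-12, -24)
Step 2: Rotate 90° → (24, -12)
Step 3: Translate → (27, -15)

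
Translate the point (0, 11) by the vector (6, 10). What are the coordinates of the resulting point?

Translation by (6, 10) (homogeneous matrix [[1, 0, 6], [0, 1, 10], [0, 0, 1]]):
x' = 0 + 6 = 6
y' = 11 + 10 = 21
Result: (6, 21)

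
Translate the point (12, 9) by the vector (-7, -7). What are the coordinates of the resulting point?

Translation by (-7, -7) (homogeneous matrix [[1, 0, -7], [0, 1, -7], [0, 0, 1]]):
x' = 12 + -7 = 5
y' = 9 + -7 = 2
Result: (5, 2)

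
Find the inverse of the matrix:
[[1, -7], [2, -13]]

For [[a,b],[c,d]], inverse = (1/det)·[[d,-b],[-c,a]]
det = (1)(-13) - (-7)(2) = -13 - -14 = 1
Inverse = [[-13, 7], [-2, 1]]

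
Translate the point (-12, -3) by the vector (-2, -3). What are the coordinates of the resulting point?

Translation by (-2, -3) (homogeneous matrix [[1, 0, -2], [0, 1, -3], [0, 0, 1]]):
x' = -12 + -2 = -14
y' = -3 + -3 = -6
Result: (-14, -6)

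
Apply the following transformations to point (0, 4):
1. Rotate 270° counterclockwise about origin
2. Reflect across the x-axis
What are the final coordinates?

Step 1: Rotate 270° → (4, 0)
Step 2: Reflect across x-axis → (4, 0)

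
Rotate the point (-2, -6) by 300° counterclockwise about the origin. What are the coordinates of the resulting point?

Rotation matrix for 300°: [[cos 300°, -sin 300°], [sin 300°, cos 300°]] ≈ [[0.500000, 0.866025], [-0.866025, 0.500000]]
[[0.500000, 0.866025], [-0.866025, 0.500000]] × [-2, -6]ᵀ ≈ [-6.1962, -1.2679]ᵀ
Result: (-6.1962, -1.2679)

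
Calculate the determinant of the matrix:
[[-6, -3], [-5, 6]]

For a 2×2 matrix [[a, b], [c, d]], det = ad - bc
det = (-6)(6) - (-3)(-5) = -36 - 15 = -51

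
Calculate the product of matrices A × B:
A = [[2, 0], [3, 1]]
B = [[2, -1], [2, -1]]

Matrix multiplication:
C[0][0] = 2×2 + 0×2 = 4
C[0][1] = 2×-1 + 0×-1 = -2
C[1][0] = 3×2 + 1×2 = 8
C[1][1] = 3×-1 + 1×-1 = -4
Result: [[4, -2], [8, -4]]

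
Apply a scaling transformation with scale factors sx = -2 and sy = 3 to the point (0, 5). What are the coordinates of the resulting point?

Scaling matrix:
[[-2, 0], [0, 3]]
Result: (0 × -2, 5 × 3) = (0, 15)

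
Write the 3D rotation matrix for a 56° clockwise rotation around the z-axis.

Rotation matrix for clockwise 56° around z-axis:
A clockwise rotation by 56° is a counterclockwise rotation by -56°.
cos(-56°) = 0.5592, sin(-56°) = -0.8290
Result: [[0.5592, 0.8290, 0], [-0.8290, 0.5592, 0], [0, 0, 1]]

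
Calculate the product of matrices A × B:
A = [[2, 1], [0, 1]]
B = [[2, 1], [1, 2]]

Matrix multiplication:
C[0][0] = 2×2 + 1×1 = 5
C[0][1] = 2×1 + 1×2 = 4
C[1][0] = 0×2 + 1×1 = 1
C[1][1] = 0×1 + 1×2 = 2
Result: [[5, 4], [1, 2]]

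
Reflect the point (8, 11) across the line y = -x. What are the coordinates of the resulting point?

Reflection across line y = -x: (8, 11) → (-11, -8)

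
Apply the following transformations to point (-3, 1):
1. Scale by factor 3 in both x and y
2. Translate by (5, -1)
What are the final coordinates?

Step 1: Scale (-3, 1) by 3 → (-9, 3)
Step 2: Translate by (5, -1) → (-4, 2)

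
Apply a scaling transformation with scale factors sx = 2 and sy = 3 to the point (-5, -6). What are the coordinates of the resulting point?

Scaling matrix:
[[2, 0], [0, 3]]
Result: (-5 × 2, -6 × 3) = (-10, -18)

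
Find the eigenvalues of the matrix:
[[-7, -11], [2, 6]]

Characteristic equation: det(A - λI) = 0
λ² - (trace)λ + (det) = 0
trace = -7 + 6 = -1, det = (-7)(6) - (-11)(2) = -20
λ² - (-1)λ + (-20) = 0
λ = (-1 ± √((-1)² - 4·(-20))) / 2 = (-1 ± √81) / 2
Solving: λ = -5, 4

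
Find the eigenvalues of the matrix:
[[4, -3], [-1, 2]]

Characteristic equation: det(A - λI) = 0
λ² - (trace)λ + (det) = 0
trace = 4 + 2 = 6, det = (4)(2) - (-3)(-1) = 5
λ² - (6)λ + (5) = 0
λ = (6 ± √((6)² - 4·(5))) / 2 = (6 ± √16) / 2
Solving: λ = 1, 5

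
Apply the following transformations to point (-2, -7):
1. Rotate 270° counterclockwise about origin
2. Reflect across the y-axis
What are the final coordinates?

Step 1: Rotate 270° → (-7, 2)
Step 2: Reflect across y-axis → (7, 2)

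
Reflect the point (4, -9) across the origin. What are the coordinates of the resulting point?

Reflection across origin: (4, -9) → (-4, 9)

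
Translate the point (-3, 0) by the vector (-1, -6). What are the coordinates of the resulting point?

Translation by (-1, -6) (homogeneous matrix [[1, 0, -1], [0, 1, -6], [0, 0, 1]]):
x' = -3 + -1 = -4
y' = 0 + -6 = -6
Result: (-4, -6)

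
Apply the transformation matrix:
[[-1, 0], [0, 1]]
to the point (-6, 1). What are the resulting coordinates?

Matrix multiplication:
[[-1, 0], [0, 1]] × [-6, 1]ᵀ
= [(-1)(-6) + (0)(1), (0)(-6) + (1)(1)]ᵀ
= [6, 1]ᵀ
Result: (6, 1)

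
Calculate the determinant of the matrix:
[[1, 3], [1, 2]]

For a 2×2 matrix [[a, b], [c, d]], det = ad - bc
det = (1)(2) - (3)(1) = 2 - 3 = -1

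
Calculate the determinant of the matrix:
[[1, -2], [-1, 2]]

For a 2×2 matrix [[a, b], [c, d]], det = ad - bc
det = (1)(2) - (-2)(-1) = 2 - 2 = 0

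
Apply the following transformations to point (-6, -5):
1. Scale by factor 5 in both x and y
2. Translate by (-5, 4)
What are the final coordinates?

Step 1: Scale (-6, -5) by 5 → (-30, -25)
Step 2: Translate by (-5, 4) → (-35, -21)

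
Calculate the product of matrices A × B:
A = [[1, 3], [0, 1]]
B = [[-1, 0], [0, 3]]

Matrix multiplication:
C[0][0] = 1×-1 + 3×0 = -1
C[0][1] = 1×0 + 3×3 = 9
C[1][0] = 0×-1 + 1×0 = 0
C[1][1] = 0×0 + 1×3 = 3
Result: [[-1, 9], [0, 3]]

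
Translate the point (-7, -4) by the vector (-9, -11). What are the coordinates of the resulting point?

Translation by (-9, -11) (homogeneous matrix [[1, 0, -9], [0, 1, -11], [0, 0, 1]]):
x' = -7 + -9 = -16
y' = -4 + -11 = -15
Result: (-16, -15)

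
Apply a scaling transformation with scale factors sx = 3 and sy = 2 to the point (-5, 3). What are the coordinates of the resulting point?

Scaling matrix:
[[3, 0], [0, 2]]
Result: (-5 × 3, 3 × 2) = (-15, 6)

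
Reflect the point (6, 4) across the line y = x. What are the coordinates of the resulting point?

Reflection across line y = x: (6, 4) → (4, 6)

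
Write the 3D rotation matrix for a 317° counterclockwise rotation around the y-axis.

Rotation matrix for counterclockwise 317° around y-axis:
cos(317°) = 0.7314, sin(317°) = -0.6820
Result: [[0.7314, 0, -0.6820], [0, 1, 0], [0.6820, 0, 0.7314]]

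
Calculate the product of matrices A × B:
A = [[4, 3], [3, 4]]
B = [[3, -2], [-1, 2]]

Matrix multiplication:
C[0][0] = 4×3 + 3×-1 = 9
C[0][1] = 4×-2 + 3×2 = -2
C[1][0] = 3×3 + 4×-1 = 5
C[1][1] = 3×-2 + 4×2 = 2
Result: [[9, -2], [5, 2]]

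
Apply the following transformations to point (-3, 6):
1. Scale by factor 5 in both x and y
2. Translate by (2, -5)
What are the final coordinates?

Step 1: Scale (-3, 6) by 5 → (-15, 30)
Step 2: Translate by (2, -5) → (-13, 25)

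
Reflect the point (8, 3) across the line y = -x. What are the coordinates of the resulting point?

Reflection across line y = -x: (8, 3) → (-3, -8)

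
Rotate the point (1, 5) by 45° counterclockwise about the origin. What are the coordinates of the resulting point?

Rotation matrix for 45°: [[cos 45°, -sin 45°], [sin 45°, cos 45°]] ≈ [[0.707107, -0.707107], [0.707107, 0.707107]]
[[0.707107, -0.707107], [0.707107, 0.707107]] × [1, 5]ᵀ ≈ [-2.8284, 4.2426]ᵀ
Result: (-2.8284, 4.2426)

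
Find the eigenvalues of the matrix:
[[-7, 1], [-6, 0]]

Characteristic equation: det(A - λI) = 0
λ² - (trace)λ + (det) = 0
trace = -7 + 0 = -7, det = (-7)(0) - (1)(-6) = 6
λ² - (-7)λ + (6) = 0
λ = (-7 ± √((-7)² - 4·(6))) / 2 = (-7 ± √25) / 2
Solving: λ = -6, -1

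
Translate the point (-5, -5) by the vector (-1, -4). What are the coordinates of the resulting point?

Translation by (-1, -4) (homogeneous matrix [[1, 0, -1], [0, 1, -4], [0, 0, 1]]):
x' = -5 + -1 = -6
y' = -5 + -4 = -9
Result: (-6, -9)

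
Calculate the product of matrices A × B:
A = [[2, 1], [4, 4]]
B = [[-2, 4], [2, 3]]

Matrix multiplication:
C[0][0] = 2×-2 + 1×2 = -2
C[0][1] = 2×4 + 1×3 = 11
C[1][0] = 4×-2 + 4×2 = 0
C[1][1] = 4×4 + 4×3 = 28
Result: [[-2, 11], [0, 28]]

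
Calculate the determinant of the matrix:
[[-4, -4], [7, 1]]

For a 2×2 matrix [[a, b], [c, d]], det = ad - bc
det = (-4)(1) - (-4)(7) = -4 - -28 = 24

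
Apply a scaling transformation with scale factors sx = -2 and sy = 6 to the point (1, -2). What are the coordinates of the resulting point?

Scaling matrix:
[[-2, 0], [0, 6]]
Result: (1 × -2, -2 × 6) = (-2, -12)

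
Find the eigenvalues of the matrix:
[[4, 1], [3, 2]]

Characteristic equation: det(A - λI) = 0
λ² - (trace)λ + (det) = 0
trace = 4 + 2 = 6, det = (4)(2) - (1)(3) = 5
λ² - (6)λ + (5) = 0
λ = (6 ± √((6)² - 4·(5))) / 2 = (6 ± √16) / 2
Solving: λ = 1, 5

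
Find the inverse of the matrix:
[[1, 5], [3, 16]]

For [[a,b],[c,d]], inverse = (1/det)·[[d,-b],[-c,a]]
det = (1)(16) - (5)(3) = 16 - 15 = 1
Inverse = [[16, -5], [-3, 1]]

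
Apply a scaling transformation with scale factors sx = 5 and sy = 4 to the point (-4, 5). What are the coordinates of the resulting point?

Scaling matrix:
[[5, 0], [0, 4]]
Result: (-4 × 5, 5 × 4) = (-20, 20)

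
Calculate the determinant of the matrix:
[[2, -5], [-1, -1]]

For a 2×2 matrix [[a, b], [c, d]], det = ad - bc
det = (2)(-1) - (-5)(-1) = -2 - 5 = -7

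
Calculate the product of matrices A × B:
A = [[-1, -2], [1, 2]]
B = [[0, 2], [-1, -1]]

Matrix multiplication:
C[0][0] = -1×0 + -2×-1 = 2
C[0][1] = -1×2 + -2×-1 = 0
C[1][0] = 1×0 + 2×-1 = -2
C[1][1] = 1×2 + 2×-1 = 0
Result: [[2, 0], [-2, 0]]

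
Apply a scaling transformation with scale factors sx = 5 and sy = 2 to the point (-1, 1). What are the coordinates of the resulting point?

Scaling matrix:
[[5, 0], [0, 2]]
Result: (-1 × 5, 1 × 2) = (-5, 2)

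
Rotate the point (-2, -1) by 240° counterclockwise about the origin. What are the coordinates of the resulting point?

Rotation matrix for 240°: [[cos 240°, -sin 240°], [sin 240°, cos 240°]] ≈ [[-0.500000, 0.866025], [-0.866025, -0.500000]]
[[-0.500000, 0.866025], [-0.866025, -0.500000]] × [-2, -1]ᵀ ≈ [0.1340, 2.2321]ᵀ
Result: (0.1340, 2.2321)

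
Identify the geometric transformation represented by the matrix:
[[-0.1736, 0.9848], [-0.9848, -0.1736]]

This matrix represents: rotation by 260° counterclockwise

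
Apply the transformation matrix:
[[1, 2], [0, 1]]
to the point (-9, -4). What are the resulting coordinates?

Matrix multiplication:
[[1, 2], [0, 1]] × [-9, -4]ᵀ
= [(1)(-9) + (2)(-4), (0)(-9) + (1)(-4)]ᵀ
= [-17, -4]ᵀ
Result: (-17, -4)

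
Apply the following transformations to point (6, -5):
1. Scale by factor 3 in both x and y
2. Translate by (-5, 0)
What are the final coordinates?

Step 1: Scale (6, -5) by 3 → (18, -15)
Step 2: Translate by (-5, 0) → (13, -15)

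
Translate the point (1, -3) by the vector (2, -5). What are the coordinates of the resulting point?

Translation by (2, -5) (homogeneous matrix [[1, 0, 2], [0, 1, -5], [0, 0, 1]]):
x' = 1 + 2 = 3
y' = -3 + -5 = -8
Result: (3, -8)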